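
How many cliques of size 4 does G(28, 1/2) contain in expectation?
E[# K_4] = C(28, 4) · (1/2)^C(4, 2) = 20475 / 2^6 = 319.921875

For each 4-subset S of vertices (there are C(28, 4) = 20475 such S), let X_S = 1 if S induces a K_4 (all C(4, 2) = 6 edges present). Then P(X_S = 1) = (1/2)^6 = 1/64. By linearity of expectation, E[# K_4] = C(28, 4) · (1/2)^6 = 20475 / 64 = 319.921875.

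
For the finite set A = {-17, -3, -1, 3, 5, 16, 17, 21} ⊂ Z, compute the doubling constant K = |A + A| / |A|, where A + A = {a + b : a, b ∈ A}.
K = |A + A| / |A| = 32/8 = 4

Enumerate A + A = {a + b : a, b ∈ A}. With |A| = 8, there are |A|^2 = 64 ordered sum pairs; collecting distinct values, A + A = {-34, -20, -18, -14, -12, -6, -4, -2, -1, 0, 2, 4, 6, 8, 10, 13, 14, 15, 16, 18, 19, 20, 21, 22, 24, 26, 32, 33, 34, 37, 38, 42}, so |A + A| = 32. Thus K = 32/8 = 4. For comparison, the minimum possible |A + A| over all 8-element sets is 2·8 − 1 = 15 (so min K = 15/8), attained only by arithmetic progressions.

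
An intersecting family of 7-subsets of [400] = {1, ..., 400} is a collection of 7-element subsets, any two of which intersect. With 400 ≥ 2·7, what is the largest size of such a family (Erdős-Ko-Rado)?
max |F| = C(399, 6) = 5396379471021

Erdős-Ko-Rado (1961): when n ≥ 2k, max |F| = C(n−1, k−1). The bound is attained by the star {A : i ∈ A} for any fixed i ∈ [n]. Here C(400−1, 7−1) = C(399, 6) = 5396379471021.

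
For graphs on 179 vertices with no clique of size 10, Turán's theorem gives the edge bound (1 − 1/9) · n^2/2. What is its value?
Turán density bound = (8/9) · 179^2/2 = 128164/9 ≈ 14240.4444

Turán's theorem: ex(n, K_{r+1}) is achieved by the complete r-partite Turán graph T(n, r) with parts as balanced as possible, and is at most (1 − 1/r) · n^2/2. For r = 9, n = 179: the density bound is (8/9) · 32041/2 = 128164/9 ≈ 14240.4444. The integer-valued extremum is e(T(179, 9)) = 14240, which is strictly less than the density bound 128164/9 since 9 ∤ 179 (the parts of T(179, 9) cannot all be equal).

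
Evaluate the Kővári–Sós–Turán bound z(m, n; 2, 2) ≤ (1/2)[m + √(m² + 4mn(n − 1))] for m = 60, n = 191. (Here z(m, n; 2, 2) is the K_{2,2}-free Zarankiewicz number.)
z(60, 191; 2, 2) ≤ (1/2)[60 + √(60² + 4·60·191·190)] = (1/2)[60 + √8713200] = 1505.9065

Kővári–Sós–Turán: let r_1, ..., r_60 be the row sums and z = Σ r_i the total number of 1s. Each pair of columns can share at most one row with both entries 1 (else a 2×2 all-ones block appears), so Σ_i C(r_i, 2) ≤ C(191, 2) = 18145. By convexity Σ_i C(r_i, 2) ≥ 60·C(z/60, 2) = z(z − 60)/(2·60), giving z² − 60z − 60·191·190 ≤ 0 and hence z ≤ (1/2)[60 + √(3600 + 4·2177400)] = (1/2)[60 + √8713200] ≈ (1/2)(60 + 2951.813) = 1505.9065.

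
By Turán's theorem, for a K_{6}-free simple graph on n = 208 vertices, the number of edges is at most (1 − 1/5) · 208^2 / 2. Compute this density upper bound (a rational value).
Turán density bound = (4/5) · 208^2/2 = 86528/5 ≈ 17305.6

Turán's theorem: ex(n, K_{r+1}) is achieved by the complete r-partite Turán graph T(n, r) with parts as balanced as possible, and is at most (1 − 1/r) · n^2/2. For r = 5, n = 208: the density bound is (4/5) · 43264/2 = 86528/5 ≈ 17305.6. The integer-valued extremum is e(T(208, 5)) = 17305, which is strictly less than the density bound 86528/5 since 5 ∤ 208 (the parts of T(208, 5) cannot all be equal).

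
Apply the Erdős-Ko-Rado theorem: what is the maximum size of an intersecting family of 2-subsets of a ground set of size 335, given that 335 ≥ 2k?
max |F| = C(334, 1) = 334

The Erdős-Ko-Rado theorem states: for n ≥ 2k, an intersecting family of k-subsets of an n-element set has size at most C(n − 1, k − 1), with equality for 'star' families {A ⊆ [n] : |A| = k, i ∈ A} (fix an element i). For n = 335, k = 2: C(334, 1) = 334.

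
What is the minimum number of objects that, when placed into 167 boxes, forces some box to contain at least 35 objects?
n = (35 − 1)·167 + 1 = 5679

By the generalised pigeonhole principle, to guarantee some box contains ≥ r objects we need more than (r − 1) · k objects total. Threshold: n = (r − 1) · k + 1. With r = 35 and k = 167: n = 34 · 167 + 1 = 5678 + 1 = 5679. For n = 5678 = 34 · 167, we can put exactly 34 objects in every box, avoiding 35 in any single one — so 5679 is tight.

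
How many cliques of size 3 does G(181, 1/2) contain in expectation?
E[# K_3] = C(181, 3) · (1/2)^C(3, 2) = 971970 / 2^3 = 485985/4 = 121496.25

For each 3-subset S of vertices (there are C(181, 3) = 971970 such S), let X_S = 1 if S induces a K_3 (all C(3, 2) = 3 edges present). Then P(X_S = 1) = (1/2)^3 = 1/8. By linearity of expectation, E[# K_3] = C(181, 3) · (1/2)^3 = 971970 / 8 = 485985/4 = 121496.25.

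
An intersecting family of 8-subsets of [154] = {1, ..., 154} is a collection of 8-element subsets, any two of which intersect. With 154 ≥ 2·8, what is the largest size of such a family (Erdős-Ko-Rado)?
max |F| = C(153, 7) = 338795791740

Erdős-Ko-Rado (1961): when n ≥ 2k, max |F| = C(n−1, k−1). The bound is attained by the star {A : i ∈ A} for any fixed i ∈ [n]. Here C(154−1, 8−1) = C(153, 7) = 338795791740.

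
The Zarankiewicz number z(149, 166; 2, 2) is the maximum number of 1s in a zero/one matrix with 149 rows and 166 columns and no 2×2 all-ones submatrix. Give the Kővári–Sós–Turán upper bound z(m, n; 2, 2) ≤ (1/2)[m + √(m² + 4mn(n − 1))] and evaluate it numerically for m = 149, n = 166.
z(149, 166; 2, 2) ≤ (1/2)[149 + √(149² + 4·149·166·165)] = (1/2)[149 + √16346641] = 2096.049

Kővári–Sós–Turán: let r_1, ..., r_149 be the row sums and z = Σ r_i the total number of 1s. Each pair of columns can share at most one row with both entries 1 (else a 2×2 all-ones block appears), so Σ_i C(r_i, 2) ≤ C(166, 2) = 13695. By convexity Σ_i C(r_i, 2) ≥ 149·C(z/149, 2) = z(z − 149)/(2·149), giving z² − 149z − 149·166·165 ≤ 0 and hence z ≤ (1/2)[149 + √(22201 + 4·4081110)] = (1/2)[149 + √16346641] ≈ (1/2)(149 + 4043.0979) = 2096.049.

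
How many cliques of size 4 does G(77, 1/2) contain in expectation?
E[# K_4] = C(77, 4) · (1/2)^C(4, 2) = 1353275 / 2^6 = 21144.921875

For each 4-subset S of vertices (there are C(77, 4) = 1353275 such S), let X_S = 1 if S induces a K_4 (all C(4, 2) = 6 edges present). Then P(X_S = 1) = (1/2)^6 = 1/64. By linearity of expectation, E[# K_4] = C(77, 4) · (1/2)^6 = 1353275 / 64 = 21144.921875.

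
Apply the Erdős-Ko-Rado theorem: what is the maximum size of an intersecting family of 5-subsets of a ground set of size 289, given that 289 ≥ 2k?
max |F| = C(288, 4) = 280720440

The Erdős-Ko-Rado theorem states: for n ≥ 2k, an intersecting family of k-subsets of an n-element set has size at most C(n − 1, k − 1), with equality for 'star' families {A ⊆ [n] : |A| = k, i ∈ A} (fix an element i). For n = 289, k = 5: C(288, 4) = 280720440.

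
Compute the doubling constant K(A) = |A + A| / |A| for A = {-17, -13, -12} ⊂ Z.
K = |A + A| / |A| = 6/3 = 2

Enumerate A + A = {a + b : a, b ∈ A}. With |A| = 3, there are |A|^2 = 9 ordered sum pairs; collecting distinct values, A + A = {-34, -30, -29, -26, -25, -24}, so |A + A| = 6. Thus K = 6/3 = 2. For comparison, the minimum possible |A + A| over all 3-element sets is 2·3 − 1 = 5 (so min K = 5/3), attained only by arithmetic progressions.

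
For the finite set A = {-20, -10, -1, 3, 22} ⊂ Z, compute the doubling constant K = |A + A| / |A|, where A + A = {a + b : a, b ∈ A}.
K = |A + A| / |A| = 14/5

Enumerate A + A = {a + b : a, b ∈ A}. With |A| = 5, there are |A|^2 = 25 ordered sum pairs; collecting distinct values, A + A = {-40, -30, -21, -20, -17, -11, -7, -2, 2, 6, 12, 21, 25, 44}, so |A + A| = 14. Thus K = 14/5. For comparison, the minimum possible |A + A| over all 5-element sets is 2·5 − 1 = 9 (so min K = 9/5), attained only by arithmetic progressions.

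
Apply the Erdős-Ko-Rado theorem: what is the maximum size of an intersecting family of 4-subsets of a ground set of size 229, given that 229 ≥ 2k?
max |F| = C(228, 3) = 1949476

Erdős-Ko-Rado (1961): when n ≥ 2k, max |F| = C(n−1, k−1). The bound is attained by the star {A : i ∈ A} for any fixed i ∈ [n]. Here C(229−1, 4−1) = C(228, 3) = 1949476.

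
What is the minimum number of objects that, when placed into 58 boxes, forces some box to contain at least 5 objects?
n = (5 − 1)·58 + 1 = 233

By the generalised pigeonhole principle, to guarantee some box contains ≥ r objects we need more than (r − 1) · k objects total. Threshold: n = (r − 1) · k + 1. With r = 5 and k = 58: n = 4 · 58 + 1 = 232 + 1 = 233. For n = 232 = 4 · 58, we can put exactly 4 objects in every box, avoiding 5 in any single one — so 233 is tight.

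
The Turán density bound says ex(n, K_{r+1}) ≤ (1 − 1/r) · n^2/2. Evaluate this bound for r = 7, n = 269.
Turán density bound = (6/7) · 269^2/2 = 217083/7 ≈ 31011.8571

Turán's theorem: ex(n, K_{r+1}) is achieved by the complete r-partite Turán graph T(n, r) with parts as balanced as possible, and is at most (1 − 1/r) · n^2/2. For r = 7, n = 269: the density bound is (6/7) · 72361/2 = 217083/7 ≈ 31011.8571. The integer-valued extremum is e(T(269, 7)) = 31011, which is strictly less than the density bound 217083/7 since 7 ∤ 269 (the parts of T(269, 7) cannot all be equal).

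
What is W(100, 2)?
W(100, 2) = 100 + 1 = 101

A 2-term AP is any pair of integers, so a monochromatic 2-AP exists iff some colour is used at least twice. With 100 colours, the colouring i ↦ i on {1, ..., 100} uses each colour once, avoiding any monochromatic pair, so W(100, 2) > 100. For {1, ..., 101}, pigeonhole forces two integers of the same colour, which form a monochromatic 2-AP. Hence W(100, 2) = 101.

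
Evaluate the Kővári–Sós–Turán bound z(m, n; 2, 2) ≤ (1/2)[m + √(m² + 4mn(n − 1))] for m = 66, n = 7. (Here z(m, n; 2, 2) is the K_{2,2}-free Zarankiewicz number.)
z(66, 7; 2, 2) ≤ (1/2)[66 + √(66² + 4·66·7·6)] = (1/2)[66 + √15444] = 95.1369

Kővári–Sós–Turán: let r_1, ..., r_66 be the row sums and z = Σ r_i the total number of 1s. Each pair of columns can share at most one row with both entries 1 (else a 2×2 all-ones block appears), so Σ_i C(r_i, 2) ≤ C(7, 2) = 21. By convexity Σ_i C(r_i, 2) ≥ 66·C(z/66, 2) = z(z − 66)/(2·66), giving z² − 66z − 66·7·6 ≤ 0 and hence z ≤ (1/2)[66 + √(4356 + 4·2772)] = (1/2)[66 + √15444] ≈ (1/2)(66 + 124.2739) = 95.1369.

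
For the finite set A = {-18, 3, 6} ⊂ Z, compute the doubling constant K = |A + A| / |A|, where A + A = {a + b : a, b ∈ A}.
K = |A + A| / |A| = 6/3 = 2

Enumerate A + A = {a + b : a, b ∈ A}. With |A| = 3, there are |A|^2 = 9 ordered sum pairs; collecting distinct values, A + A = {-36, -15, -12, 6, 9, 12}, so |A + A| = 6. Thus K = 6/3 = 2. For comparison, the minimum possible |A + A| over all 3-element sets is 2·3 − 1 = 5 (so min K = 5/3), attained only by arithmetic progressions.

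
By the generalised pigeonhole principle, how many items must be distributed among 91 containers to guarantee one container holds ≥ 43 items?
n = (43 − 1)·91 + 1 = 3823

By the generalised pigeonhole principle, to guarantee some box contains ≥ r objects we need more than (r − 1) · k objects total. Threshold: n = (r − 1) · k + 1. With r = 43 and k = 91: n = 42 · 91 + 1 = 3822 + 1 = 3823. For n = 3822 = 42 · 91, we can put exactly 42 objects in every box, avoiding 43 in any single one — so 3823 is tight.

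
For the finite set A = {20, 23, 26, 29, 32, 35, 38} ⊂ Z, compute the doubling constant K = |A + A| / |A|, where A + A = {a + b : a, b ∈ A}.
K = |A + A| / |A| = 13/7

Enumerate A + A = {a + b : a, b ∈ A}. With |A| = 7, there are |A|^2 = 49 ordered sum pairs; collecting distinct values, A + A = {40, 43, 46, 49, 52, 55, 58, 61, 64, 67, 70, 73, 76}, so |A + A| = 13. Thus K = 13/7. Here |A + A| = 2|A| − 1 = 13, the minimum possible — so K = 13/7 is minimal, which holds iff A is an arithmetic progression.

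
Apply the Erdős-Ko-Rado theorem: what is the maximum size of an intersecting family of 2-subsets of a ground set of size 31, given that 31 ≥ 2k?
max |F| = C(30, 1) = 30

The Erdős-Ko-Rado theorem states: for n ≥ 2k, an intersecting family of k-subsets of an n-element set has size at most C(n − 1, k − 1), with equality for 'star' families {A ⊆ [n] : |A| = k, i ∈ A} (fix an element i). For n = 31, k = 2: C(30, 1) = 30.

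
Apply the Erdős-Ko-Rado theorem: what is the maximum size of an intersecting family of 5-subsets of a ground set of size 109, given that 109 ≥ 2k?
max |F| = C(108, 4) = 5359095

The Erdős-Ko-Rado theorem states: for n ≥ 2k, an intersecting family of k-subsets of an n-element set has size at most C(n − 1, k − 1), with equality for 'star' families {A ⊆ [n] : |A| = k, i ∈ A} (fix an element i). For n = 109, k = 5: C(108, 4) = 5359095.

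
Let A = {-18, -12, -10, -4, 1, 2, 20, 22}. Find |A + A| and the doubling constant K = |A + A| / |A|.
K = |A + A| / |A| = 30/8 = 15/4

Enumerate A + A = {a + b : a, b ∈ A}. With |A| = 8, there are |A|^2 = 64 ordered sum pairs; collecting distinct values, A + A = {-36, -30, -28, -24, -22, -20, -17, -16, -14, -11, -10, -9, -8, -3, -2, 2, 3, 4, 8, 10, 12, 16, 18, 21, 22, 23, 24, 40, 42, 44}, so |A + A| = 30. Thus K = 30/8 = 15/4. For comparison, the minimum possible |A + A| over all 8-element sets is 2·8 − 1 = 15 (so min K = 15/8), attained only by arithmetic progressions.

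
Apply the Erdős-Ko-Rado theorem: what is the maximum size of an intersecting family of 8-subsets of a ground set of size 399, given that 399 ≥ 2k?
max |F| = C(398, 7) = 297652930822632

Erdős-Ko-Rado (1961): when n ≥ 2k, max |F| = C(n−1, k−1). The bound is attained by the star {A : i ∈ A} for any fixed i ∈ [n]. Here C(399−1, 8−1) = C(398, 7) = 297652930822632.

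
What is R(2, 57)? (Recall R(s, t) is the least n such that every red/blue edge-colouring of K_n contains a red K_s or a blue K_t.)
R(2, 57) = 57

R(2, k) = k for all k ≥ 2: in a 2-colouring of K_k, either some edge is red (a red K_2) or all edges are blue (a blue K_k). And K_{56} coloured all-blue has no blue K_57, so R(2, 57) > 56. Hence R(2, 57) = 57.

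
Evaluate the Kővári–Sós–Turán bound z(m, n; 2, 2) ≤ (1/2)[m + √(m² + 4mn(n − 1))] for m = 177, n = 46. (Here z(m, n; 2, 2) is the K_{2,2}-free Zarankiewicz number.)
z(177, 46; 2, 2) ≤ (1/2)[177 + √(177² + 4·177·46·45)] = (1/2)[177 + √1496889] = 700.2371

Kővári–Sós–Turán: let r_1, ..., r_177 be the row sums and z = Σ r_i the total number of 1s. Each pair of columns can share at most one row with both entries 1 (else a 2×2 all-ones block appears), so Σ_i C(r_i, 2) ≤ C(46, 2) = 1035. By convexity Σ_i C(r_i, 2) ≥ 177·C(z/177, 2) = z(z − 177)/(2·177), giving z² − 177z − 177·46·45 ≤ 0 and hence z ≤ (1/2)[177 + √(31329 + 4·366390)] = (1/2)[177 + √1496889] ≈ (1/2)(177 + 1223.4742) = 700.2371.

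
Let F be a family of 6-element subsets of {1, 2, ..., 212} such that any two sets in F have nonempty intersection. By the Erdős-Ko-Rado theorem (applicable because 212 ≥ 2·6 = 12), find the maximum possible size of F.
max |F| = C(211, 5) = 3322771452

Erdős-Ko-Rado (1961): when n ≥ 2k, max |F| = C(n−1, k−1). The bound is attained by the star {A : i ∈ A} for any fixed i ∈ [n]. Here C(212−1, 6−1) = C(211, 5) = 3322771452.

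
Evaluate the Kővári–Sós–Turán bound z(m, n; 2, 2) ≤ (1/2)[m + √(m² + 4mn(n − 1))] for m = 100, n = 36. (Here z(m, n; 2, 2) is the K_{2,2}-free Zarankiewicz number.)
z(100, 36; 2, 2) ≤ (1/2)[100 + √(100² + 4·100·36·35)] = (1/2)[100 + √514000] = 408.469

Kővári–Sós–Turán: let r_1, ..., r_100 be the row sums and z = Σ r_i the total number of 1s. Each pair of columns can share at most one row with both entries 1 (else a 2×2 all-ones block appears), so Σ_i C(r_i, 2) ≤ C(36, 2) = 630. By convexity Σ_i C(r_i, 2) ≥ 100·C(z/100, 2) = z(z − 100)/(2·100), giving z² − 100z − 100·36·35 ≤ 0 and hence z ≤ (1/2)[100 + √(10000 + 4·126000)] = (1/2)[100 + √514000] ≈ (1/2)(100 + 716.9379) = 408.469.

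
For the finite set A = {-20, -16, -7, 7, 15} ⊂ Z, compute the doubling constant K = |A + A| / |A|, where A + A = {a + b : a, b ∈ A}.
K = |A + A| / |A| = 15/5 = 3

Enumerate A + A = {a + b : a, b ∈ A}. With |A| = 5, there are |A|^2 = 25 ordered sum pairs; collecting distinct values, A + A = {-40, -36, -32, -27, -23, -14, -13, -9, -5, -1, 0, 8, 14, 22, 30}, so |A + A| = 15. Thus K = 15/5 = 3. For comparison, the minimum possible |A + A| over all 5-element sets is 2·5 − 1 = 9 (so min K = 9/5), attained only by arithmetic progressions.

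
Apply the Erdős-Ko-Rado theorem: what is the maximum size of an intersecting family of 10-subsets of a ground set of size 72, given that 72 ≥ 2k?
max |F| = C(71, 9) = 74473879480

The Erdős-Ko-Rado theorem states: for n ≥ 2k, an intersecting family of k-subsets of an n-element set has size at most C(n − 1, k − 1), with equality for 'star' families {A ⊆ [n] : |A| = k, i ∈ A} (fix an element i). For n = 72, k = 10: C(71, 9) = 74473879480.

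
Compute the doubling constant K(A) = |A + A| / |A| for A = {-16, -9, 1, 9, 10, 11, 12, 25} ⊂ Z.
K = |A + A| / |A| = 32/8 = 4

Enumerate A + A = {a + b : a, b ∈ A}. With |A| = 8, there are |A|^2 = 64 ordered sum pairs; collecting distinct values, A + A = {-32, -25, -18, -15, -8, -7, -6, -5, -4, 0, 1, 2, 3, 9, 10, 11, 12, 13, 16, 18, 19, 20, 21, 22, 23, 24, 26, 34, 35, 36, 37, 50}, so |A + A| = 32. Thus K = 32/8 = 4. For comparison, the minimum possible |A + A| over all 8-element sets is 2·8 − 1 = 15 (so min K = 15/8), attained only by arithmetic progressions.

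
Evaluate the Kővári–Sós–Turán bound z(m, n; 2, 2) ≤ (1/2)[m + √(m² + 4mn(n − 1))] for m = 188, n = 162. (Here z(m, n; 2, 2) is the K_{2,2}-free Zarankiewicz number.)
z(188, 162; 2, 2) ≤ (1/2)[188 + √(188² + 4·188·162·161)] = (1/2)[188 + √19649008] = 2310.3601

Kővári–Sós–Turán: let r_1, ..., r_188 be the row sums and z = Σ r_i the total number of 1s. Each pair of columns can share at most one row with both entries 1 (else a 2×2 all-ones block appears), so Σ_i C(r_i, 2) ≤ C(162, 2) = 13041. By convexity Σ_i C(r_i, 2) ≥ 188·C(z/188, 2) = z(z − 188)/(2·188), giving z² − 188z − 188·162·161 ≤ 0 and hence z ≤ (1/2)[188 + √(35344 + 4·4903416)] = (1/2)[188 + √19649008] ≈ (1/2)(188 + 4432.7202) = 2310.3601.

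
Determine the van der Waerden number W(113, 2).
W(113, 2) = 113 + 1 = 114

A 2-term AP is any pair of integers, so a monochromatic 2-AP exists iff some colour is used at least twice. With 113 colours, the colouring i ↦ i on {1, ..., 113} uses each colour once, avoiding any monochromatic pair, so W(113, 2) > 113. For {1, ..., 114}, pigeonhole forces two integers of the same colour, which form a monochromatic 2-AP. Hence W(113, 2) = 114.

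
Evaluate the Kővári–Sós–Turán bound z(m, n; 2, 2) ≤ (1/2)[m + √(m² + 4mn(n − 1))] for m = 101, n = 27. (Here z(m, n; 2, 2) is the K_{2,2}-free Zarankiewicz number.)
z(101, 27; 2, 2) ≤ (1/2)[101 + √(101² + 4·101·27·26)] = (1/2)[101 + √293809] = 321.5208

Kővári–Sós–Turán: let r_1, ..., r_101 be the row sums and z = Σ r_i the total number of 1s. Each pair of columns can share at most one row with both entries 1 (else a 2×2 all-ones block appears), so Σ_i C(r_i, 2) ≤ C(27, 2) = 351. By convexity Σ_i C(r_i, 2) ≥ 101·C(z/101, 2) = z(z − 101)/(2·101), giving z² − 101z − 101·27·26 ≤ 0 and hence z ≤ (1/2)[101 + √(10201 + 4·70902)] = (1/2)[101 + √293809] ≈ (1/2)(101 + 542.0415) = 321.5208.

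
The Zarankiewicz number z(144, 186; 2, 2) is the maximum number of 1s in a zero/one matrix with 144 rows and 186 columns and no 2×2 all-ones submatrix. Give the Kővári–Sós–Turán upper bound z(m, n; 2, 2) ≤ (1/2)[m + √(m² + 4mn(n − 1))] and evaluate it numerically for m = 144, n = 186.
z(144, 186; 2, 2) ≤ (1/2)[144 + √(144² + 4·144·186·185)] = (1/2)[144 + √19840896] = 2299.156

Kővári–Sós–Turán: let r_1, ..., r_144 be the row sums and z = Σ r_i the total number of 1s. Each pair of columns can share at most one row with both entries 1 (else a 2×2 all-ones block appears), so Σ_i C(r_i, 2) ≤ C(186, 2) = 17205. By convexity Σ_i C(r_i, 2) ≥ 144·C(z/144, 2) = z(z − 144)/(2·144), giving z² − 144z − 144·186·185 ≤ 0 and hence z ≤ (1/2)[144 + √(20736 + 4·4955040)] = (1/2)[144 + √19840896] ≈ (1/2)(144 + 4454.3121) = 2299.156.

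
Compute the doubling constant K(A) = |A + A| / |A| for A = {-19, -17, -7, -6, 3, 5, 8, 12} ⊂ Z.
K = |A + A| / |A| = 32/8 = 4

Enumerate A + A = {a + b : a, b ∈ A}. With |A| = 8, there are |A|^2 = 64 ordered sum pairs; collecting distinct values, A + A = {-38, -36, -34, -26, -25, -24, -23, -16, -14, -13, -12, -11, -9, -7, -5, -4, -3, -2, -1, 1, 2, 5, 6, 8, 10, 11, 13, 15, 16, 17, 20, 24}, so |A + A| = 32. Thus K = 32/8 = 4. For comparison, the minimum possible |A + A| over all 8-element sets is 2·8 − 1 = 15 (so min K = 15/8), attained only by arithmetic progressions.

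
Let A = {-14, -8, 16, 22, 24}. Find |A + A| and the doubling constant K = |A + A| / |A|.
K = |A + A| / |A| = 14/5

Enumerate A + A = {a + b : a, b ∈ A}. With |A| = 5, there are |A|^2 = 25 ordered sum pairs; collecting distinct values, A + A = {-28, -22, -16, 2, 8, 10, 14, 16, 32, 38, 40, 44, 46, 48}, so |A + A| = 14. Thus K = 14/5. For comparison, the minimum possible |A + A| over all 5-element sets is 2·5 − 1 = 9 (so min K = 9/5), attained only by arithmetic progressions.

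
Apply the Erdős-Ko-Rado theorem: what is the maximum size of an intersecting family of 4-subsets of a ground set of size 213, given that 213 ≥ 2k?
max |F| = C(212, 3) = 1565620

Erdős-Ko-Rado (1961): when n ≥ 2k, max |F| = C(n−1, k−1). The bound is attained by the star {A : i ∈ A} for any fixed i ∈ [n]. Here C(213−1, 4−1) = C(212, 3) = 1565620.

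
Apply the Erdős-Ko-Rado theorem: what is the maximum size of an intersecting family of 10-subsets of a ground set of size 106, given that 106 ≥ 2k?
max |F| = C(105, 9) = 3005047770725

Erdős-Ko-Rado (1961): when n ≥ 2k, max |F| = C(n−1, k−1). The bound is attained by the star {A : i ∈ A} for any fixed i ∈ [n]. Here C(106−1, 10−1) = C(105, 9) = 3005047770725.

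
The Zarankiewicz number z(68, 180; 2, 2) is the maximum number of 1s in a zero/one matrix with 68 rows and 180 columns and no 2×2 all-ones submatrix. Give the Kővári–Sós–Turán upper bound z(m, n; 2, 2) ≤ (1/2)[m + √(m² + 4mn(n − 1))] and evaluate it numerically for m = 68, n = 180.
z(68, 180; 2, 2) ≤ (1/2)[68 + √(68² + 4·68·180·179)] = (1/2)[68 + √8768464] = 1514.5796

Kővári–Sós–Turán: let r_1, ..., r_68 be the row sums and z = Σ r_i the total number of 1s. Each pair of columns can share at most one row with both entries 1 (else a 2×2 all-ones block appears), so Σ_i C(r_i, 2) ≤ C(180, 2) = 16110. By convexity Σ_i C(r_i, 2) ≥ 68·C(z/68, 2) = z(z − 68)/(2·68), giving z² − 68z − 68·180·179 ≤ 0 and hence z ≤ (1/2)[68 + √(4624 + 4·2190960)] = (1/2)[68 + √8768464] ≈ (1/2)(68 + 2961.1592) = 1514.5796.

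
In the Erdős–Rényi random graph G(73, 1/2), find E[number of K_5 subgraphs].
E[# K_5] = C(73, 5) · (1/2)^C(5, 2) = 15020334 / 2^10 = 7510167/512 ≈ 14668.294922

For each 5-subset S of vertices (there are C(73, 5) = 15020334 such S), let X_S = 1 if S induces a K_5 (all C(5, 2) = 10 edges present). Then P(X_S = 1) = (1/2)^10 = 1/1024. By linearity of expectation, E[# K_5] = C(73, 5) · (1/2)^10 = 15020334 / 1024 = 7510167/512 ≈ 14668.294922.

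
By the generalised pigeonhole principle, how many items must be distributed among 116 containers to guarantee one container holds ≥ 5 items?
n = (5 − 1)·116 + 1 = 465

By the generalised pigeonhole principle, to guarantee some box contains ≥ r objects we need more than (r − 1) · k objects total. Threshold: n = (r − 1) · k + 1. With r = 5 and k = 116: n = 4 · 116 + 1 = 464 + 1 = 465. For n = 464 = 4 · 116, we can put exactly 4 objects in every box, avoiding 5 in any single one — so 465 is tight.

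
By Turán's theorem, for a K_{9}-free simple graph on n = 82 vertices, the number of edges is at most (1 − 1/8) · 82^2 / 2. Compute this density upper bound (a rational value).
Turán density bound = (7/8) · 82^2/2 = 11767/4 ≈ 2941.75

Turán's theorem: ex(n, K_{r+1}) is achieved by the complete r-partite Turán graph T(n, r) with parts as balanced as possible, and is at most (1 − 1/r) · n^2/2. For r = 8, n = 82: the density bound is (7/8) · 6724/2 = 11767/4 ≈ 2941.75. The integer-valued extremum is e(T(82, 8)) = 2941, which is strictly less than the density bound 11767/4 since 8 ∤ 82 (the parts of T(82, 8) cannot all be equal).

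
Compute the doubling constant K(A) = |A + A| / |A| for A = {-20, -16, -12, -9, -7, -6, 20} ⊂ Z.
K = |A + A| / |A| = 26/7

Enumerate A + A = {a + b : a, b ∈ A}. With |A| = 7, there are |A|^2 = 49 ordered sum pairs; collecting distinct values, A + A = {-40, -36, -32, -29, -28, -27, -26, -25, -24, -23, -22, -21, -19, -18, -16, -15, -14, -13, -12, 0, 4, 8, 11, 13, 14, 40}, so |A + A| = 26. Thus K = 26/7. For comparison, the minimum possible |A + A| over all 7-element sets is 2·7 − 1 = 13 (so min K = 13/7), attained only by arithmetic progressions.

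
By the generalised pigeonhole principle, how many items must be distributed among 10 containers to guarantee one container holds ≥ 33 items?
n = (33 − 1)·10 + 1 = 321

By the generalised pigeonhole principle, to guarantee some box contains ≥ r objects we need more than (r − 1) · k objects total. Threshold: n = (r − 1) · k + 1. With r = 33 and k = 10: n = 32 · 10 + 1 = 320 + 1 = 321. For n = 320 = 32 · 10, we can put exactly 32 objects in every box, avoiding 33 in any single one — so 321 is tight.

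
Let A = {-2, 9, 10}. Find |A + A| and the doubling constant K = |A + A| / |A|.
K = |A + A| / |A| = 6/3 = 2

Enumerate A + A = {a + b : a, b ∈ A}. With |A| = 3, there are |A|^2 = 9 ordered sum pairs; collecting distinct values, A + A = {-4, 7, 8, 18, 19, 20}, so |A + A| = 6. Thus K = 6/3 = 2. For comparison, the minimum possible |A + A| over all 3-element sets is 2·3 − 1 = 5 (so min K = 5/3), attained only by arithmetic progressions.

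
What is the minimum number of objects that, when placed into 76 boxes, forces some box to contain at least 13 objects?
n = (13 − 1)·76 + 1 = 913

By the generalised pigeonhole principle, to guarantee some box contains ≥ r objects we need more than (r − 1) · k objects total. Threshold: n = (r − 1) · k + 1. With r = 13 and k = 76: n = 12 · 76 + 1 = 912 + 1 = 913. For n = 912 = 12 · 76, we can put exactly 12 objects in every box, avoiding 13 in any single one — so 913 is tight.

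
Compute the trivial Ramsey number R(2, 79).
R(2, 79) = 79

R(2, k) = k for all k ≥ 2: in a 2-colouring of K_k, either some edge is red (a red K_2) or all edges are blue (a blue K_k). And K_{78} coloured all-blue has no blue K_79, so R(2, 79) > 78. Hence R(2, 79) = 79.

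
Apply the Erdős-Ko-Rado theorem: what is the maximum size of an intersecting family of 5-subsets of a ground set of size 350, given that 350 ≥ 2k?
max |F| = C(349, 4) = 607573751

Erdős-Ko-Rado (1961): when n ≥ 2k, max |F| = C(n−1, k−1). The bound is attained by the star {A : i ∈ A} for any fixed i ∈ [n]. Here C(350−1, 5−1) = C(349, 4) = 607573751.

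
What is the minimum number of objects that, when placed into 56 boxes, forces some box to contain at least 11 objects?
n = (11 − 1)·56 + 1 = 561

By the generalised pigeonhole principle, to guarantee some box contains ≥ r objects we need more than (r − 1) · k objects total. Threshold: n = (r − 1) · k + 1. With r = 11 and k = 56: n = 10 · 56 + 1 = 560 + 1 = 561. For n = 560 = 10 · 56, we can put exactly 10 objects in every box, avoiding 11 in any single one — so 561 is tight.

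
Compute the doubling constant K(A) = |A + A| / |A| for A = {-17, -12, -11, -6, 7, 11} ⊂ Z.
K = |A + A| / |A| = 20/6 = 10/3

Enumerate A + A = {a + b : a, b ∈ A}. With |A| = 6, there are |A|^2 = 36 ordered sum pairs; collecting distinct values, A + A = {-34, -29, -28, -24, -23, -22, -18, -17, -12, -10, -6, -5, -4, -1, 0, 1, 5, 14, 18, 22}, so |A + A| = 20. Thus K = 20/6 = 10/3. For comparison, the minimum possible |A + A| over all 6-element sets is 2·6 − 1 = 11 (so min K = 11/6), attained only by arithmetic progressions.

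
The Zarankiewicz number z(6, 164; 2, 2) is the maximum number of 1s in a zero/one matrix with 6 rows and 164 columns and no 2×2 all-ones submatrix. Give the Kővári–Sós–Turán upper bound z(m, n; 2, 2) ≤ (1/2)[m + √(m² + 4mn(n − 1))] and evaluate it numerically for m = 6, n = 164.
z(6, 164; 2, 2) ≤ (1/2)[6 + √(6² + 4·6·164·163)] = (1/2)[6 + √641604] = 403.5009

Kővári–Sós–Turán: let r_1, ..., r_6 be the row sums and z = Σ r_i the total number of 1s. Each pair of columns can share at most one row with both entries 1 (else a 2×2 all-ones block appears), so Σ_i C(r_i, 2) ≤ C(164, 2) = 13366. By convexity Σ_i C(r_i, 2) ≥ 6·C(z/6, 2) = z(z − 6)/(2·6), giving z² − 6z − 6·164·163 ≤ 0 and hence z ≤ (1/2)[6 + √(36 + 4·160392)] = (1/2)[6 + √641604] ≈ (1/2)(6 + 801.0019) = 403.5009.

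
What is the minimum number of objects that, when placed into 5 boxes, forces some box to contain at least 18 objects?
n = (18 − 1)·5 + 1 = 86

By the generalised pigeonhole principle, to guarantee some box contains ≥ r objects we need more than (r − 1) · k objects total. Threshold: n = (r − 1) · k + 1. With r = 18 and k = 5: n = 17 · 5 + 1 = 85 + 1 = 86. For n = 85 = 17 · 5, we can put exactly 17 objects in every box, avoiding 18 in any single one — so 86 is tight.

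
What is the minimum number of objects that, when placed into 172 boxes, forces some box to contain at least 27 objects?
n = (27 − 1)·172 + 1 = 4473

By the generalised pigeonhole principle, to guarantee some box contains ≥ r objects we need more than (r − 1) · k objects total. Threshold: n = (r − 1) · k + 1. With r = 27 and k = 172: n = 26 · 172 + 1 = 4472 + 1 = 4473. For n = 4472 = 26 · 172, we can put exactly 26 objects in every box, avoiding 27 in any single one — so 4473 is tight.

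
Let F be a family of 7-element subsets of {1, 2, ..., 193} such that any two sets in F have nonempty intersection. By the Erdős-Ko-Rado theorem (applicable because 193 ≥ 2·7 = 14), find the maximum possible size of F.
max |F| = C(192, 6) = 64300886496

Erdős-Ko-Rado (1961): when n ≥ 2k, max |F| = C(n−1, k−1). The bound is attained by the star {A : i ∈ A} for any fixed i ∈ [n]. Here C(193−1, 7−1) = C(192, 6) = 64300886496.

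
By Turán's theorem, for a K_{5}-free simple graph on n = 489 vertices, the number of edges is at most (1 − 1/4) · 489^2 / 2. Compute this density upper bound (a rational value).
Turán density bound = (3/4) · 489^2/2 = 717363/8 ≈ 89670.375

Turán's theorem: ex(n, K_{r+1}) is achieved by the complete r-partite Turán graph T(n, r) with parts as balanced as possible, and is at most (1 − 1/r) · n^2/2. For r = 4, n = 489: the density bound is (3/4) · 239121/2 = 717363/8 ≈ 89670.375. The integer-valued extremum is e(T(489, 4)) = 89670, which is strictly less than the density bound 717363/8 since 4 ∤ 489 (the parts of T(489, 4) cannot all be equal).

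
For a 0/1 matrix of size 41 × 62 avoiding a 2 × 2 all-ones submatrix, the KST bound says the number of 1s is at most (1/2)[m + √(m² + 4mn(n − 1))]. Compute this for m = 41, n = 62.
z(41, 62; 2, 2) ≤ (1/2)[41 + √(41² + 4·41·62·61)] = (1/2)[41 + √621929] = 414.8124

Kővári–Sós–Turán: let r_1, ..., r_41 be the row sums and z = Σ r_i the total number of 1s. Each pair of columns can share at most one row with both entries 1 (else a 2×2 all-ones block appears), so Σ_i C(r_i, 2) ≤ C(62, 2) = 1891. By convexity Σ_i C(r_i, 2) ≥ 41·C(z/41, 2) = z(z − 41)/(2·41), giving z² − 41z − 41·62·61 ≤ 0 and hence z ≤ (1/2)[41 + √(1681 + 4·155062)] = (1/2)[41 + √621929] ≈ (1/2)(41 + 788.6248) = 414.8124.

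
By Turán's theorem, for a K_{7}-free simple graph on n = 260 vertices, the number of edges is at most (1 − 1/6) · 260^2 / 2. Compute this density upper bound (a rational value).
Turán density bound = (5/6) · 260^2/2 = 84500/3 ≈ 28166.6667

Turán's theorem: ex(n, K_{r+1}) is achieved by the complete r-partite Turán graph T(n, r) with parts as balanced as possible, and is at most (1 − 1/r) · n^2/2. For r = 6, n = 260: the density bound is (5/6) · 67600/2 = 84500/3 ≈ 28166.6667. The integer-valued extremum is e(T(260, 6)) = 28166, which is strictly less than the density bound 84500/3 since 6 ∤ 260 (the parts of T(260, 6) cannot all be equal).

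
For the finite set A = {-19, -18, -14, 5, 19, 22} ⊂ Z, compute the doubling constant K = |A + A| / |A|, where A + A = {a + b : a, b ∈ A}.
K = |A + A| / |A| = 21/6 = 7/2

Enumerate A + A = {a + b : a, b ∈ A}. With |A| = 6, there are |A|^2 = 36 ordered sum pairs; collecting distinct values, A + A = {-38, -37, -36, -33, -32, -28, -14, -13, -9, 0, 1, 3, 4, 5, 8, 10, 24, 27, 38, 41, 44}, so |A + A| = 21. Thus K = 21/6 = 7/2. For comparison, the minimum possible |A + A| over all 6-element sets is 2·6 − 1 = 11 (so min K = 11/6), attained only by arithmetic progressions.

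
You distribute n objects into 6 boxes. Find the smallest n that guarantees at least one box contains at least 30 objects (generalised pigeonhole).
n = (30 − 1)·6 + 1 = 175

By the generalised pigeonhole principle, to guarantee some box contains ≥ r objects we need more than (r − 1) · k objects total. Threshold: n = (r − 1) · k + 1. With r = 30 and k = 6: n = 29 · 6 + 1 = 174 + 1 = 175. For n = 174 = 29 · 6, we can put exactly 29 objects in every box, avoiding 30 in any single one — so 175 is tight.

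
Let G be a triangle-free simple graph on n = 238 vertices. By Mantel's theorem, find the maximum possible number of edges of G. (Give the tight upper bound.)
ex(238, K_3) = ⌊238^2/4⌋ = 14161

Mantel (1907): a triangle-free graph on n vertices has at most ⌊n^2/4⌋ edges, with equality for the complete bipartite graph K_{⌊n/2⌋, ⌈n/2⌉}. For n = 238: ⌊238^2/4⌋ = ⌊56644/4⌋ = 14161. The extremal graph is K_{119, 119}, which has 119·119 = 14161 edges.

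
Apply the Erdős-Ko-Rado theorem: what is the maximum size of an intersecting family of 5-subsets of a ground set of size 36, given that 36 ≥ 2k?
max |F| = C(35, 4) = 52360

Erdős-Ko-Rado (1961): when n ≥ 2k, max |F| = C(n−1, k−1). The bound is attained by the star {A : i ∈ A} for any fixed i ∈ [n]. Here C(36−1, 5−1) = C(35, 4) = 52360.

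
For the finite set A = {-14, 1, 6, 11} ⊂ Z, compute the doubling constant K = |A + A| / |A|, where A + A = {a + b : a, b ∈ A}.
K = |A + A| / |A| = 9/4

Enumerate A + A = {a + b : a, b ∈ A}. With |A| = 4, there are |A|^2 = 16 ordered sum pairs; collecting distinct values, A + A = {-28, -13, -8, -3, 2, 7, 12, 17, 22}, so |A + A| = 9. Thus K = 9/4. For comparison, the minimum possible |A + A| over all 4-element sets is 2·4 − 1 = 7 (so min K = 7/4), attained only by arithmetic progressions.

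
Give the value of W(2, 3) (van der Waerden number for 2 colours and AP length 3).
W(2, 3) = 9

Lower bound: the 2-colouring RRBBRRBB of {1, ..., 8} (R at positions {1, 2, 5, 6}, B at {3, 4, 7, 8}) contains no monochromatic 3-term AP, so W(2, 3) > 8. Upper bound: a case analysis on any 2-colouring of {1, ..., 9} forces such an AP. Hence W(2, 3) = 9.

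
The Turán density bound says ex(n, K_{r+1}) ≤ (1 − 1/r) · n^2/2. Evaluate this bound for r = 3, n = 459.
Turán density bound = (2/3) · 459^2/2 = 70227

Turán's theorem: ex(n, K_{r+1}) is achieved by the complete r-partite Turán graph T(n, r) with parts as balanced as possible, and is at most (1 − 1/r) · n^2/2. For r = 3, n = 459: the density bound is (2/3) · 210681/2 = 70227. Since 3 ∣ 459, the Turán graph T(459, 3) has parts of equal size 153, and its edge count e(T(459, 3)) = 70227 attains the density bound exactly.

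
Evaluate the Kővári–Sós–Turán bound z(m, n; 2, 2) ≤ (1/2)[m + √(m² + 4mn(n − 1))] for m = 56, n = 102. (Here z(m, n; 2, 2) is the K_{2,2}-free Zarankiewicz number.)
z(56, 102; 2, 2) ≤ (1/2)[56 + √(56² + 4·56·102·101)] = (1/2)[56 + √2310784] = 788.0632

Kővári–Sós–Turán: let r_1, ..., r_56 be the row sums and z = Σ r_i the total number of 1s. Each pair of columns can share at most one row with both entries 1 (else a 2×2 all-ones block appears), so Σ_i C(r_i, 2) ≤ C(102, 2) = 5151. By convexity Σ_i C(r_i, 2) ≥ 56·C(z/56, 2) = z(z − 56)/(2·56), giving z² − 56z − 56·102·101 ≤ 0 and hence z ≤ (1/2)[56 + √(3136 + 4·576912)] = (1/2)[56 + √2310784] ≈ (1/2)(56 + 1520.1263) = 788.0632.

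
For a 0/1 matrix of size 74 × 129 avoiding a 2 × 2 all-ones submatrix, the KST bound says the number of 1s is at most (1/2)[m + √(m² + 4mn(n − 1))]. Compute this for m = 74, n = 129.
z(74, 129; 2, 2) ≤ (1/2)[74 + √(74² + 4·74·129·128)] = (1/2)[74 + √4893028] = 1143.0095

Kővári–Sós–Turán: let r_1, ..., r_74 be the row sums and z = Σ r_i the total number of 1s. Each pair of columns can share at most one row with both entries 1 (else a 2×2 all-ones block appears), so Σ_i C(r_i, 2) ≤ C(129, 2) = 8256. By convexity Σ_i C(r_i, 2) ≥ 74·C(z/74, 2) = z(z − 74)/(2·74), giving z² − 74z − 74·129·128 ≤ 0 and hence z ≤ (1/2)[74 + √(5476 + 4·1221888)] = (1/2)[74 + √4893028] ≈ (1/2)(74 + 2212.019) = 1143.0095.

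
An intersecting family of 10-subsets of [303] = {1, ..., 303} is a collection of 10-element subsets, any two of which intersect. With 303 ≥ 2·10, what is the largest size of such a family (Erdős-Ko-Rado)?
max |F| = C(302, 9) = 51054804739588650

Erdős-Ko-Rado (1961): when n ≥ 2k, max |F| = C(n−1, k−1). The bound is attained by the star {A : i ∈ A} for any fixed i ∈ [n]. Here C(303−1, 10−1) = C(302, 9) = 51054804739588650.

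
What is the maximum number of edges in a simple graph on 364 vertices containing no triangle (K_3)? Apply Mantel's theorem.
ex(364, K_3) = ⌊364^2/4⌋ = 33124

Mantel (1907): a triangle-free graph on n vertices has at most ⌊n^2/4⌋ edges, with equality for the complete bipartite graph K_{⌊n/2⌋, ⌈n/2⌉}. For n = 364: ⌊364^2/4⌋ = ⌊132496/4⌋ = 33124. The extremal graph is K_{182, 182}, which has 182·182 = 33124 edges.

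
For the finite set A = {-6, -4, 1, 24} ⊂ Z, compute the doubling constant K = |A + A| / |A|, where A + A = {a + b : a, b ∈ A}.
K = |A + A| / |A| = 10/4 = 5/2

Enumerate A + A = {a + b : a, b ∈ A}. With |A| = 4, there are |A|^2 = 16 ordered sum pairs; collecting distinct values, A + A = {-12, -10, -8, -5, -3, 2, 18, 20, 25, 48}, so |A + A| = 10. Thus K = 10/4 = 5/2. For comparison, the minimum possible |A + A| over all 4-element sets is 2·4 − 1 = 7 (so min K = 7/4), attained only by arithmetic progressions.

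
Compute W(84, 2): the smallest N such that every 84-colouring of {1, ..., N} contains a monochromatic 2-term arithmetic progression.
W(84, 2) = 84 + 1 = 85

A 2-term AP is any pair of integers, so a monochromatic 2-AP exists iff some colour is used at least twice. With 84 colours, the colouring i ↦ i on {1, ..., 84} uses each colour once, avoiding any monochromatic pair, so W(84, 2) > 84. For {1, ..., 85}, pigeonhole forces two integers of the same colour, which form a monochromatic 2-AP. Hence W(84, 2) = 85.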